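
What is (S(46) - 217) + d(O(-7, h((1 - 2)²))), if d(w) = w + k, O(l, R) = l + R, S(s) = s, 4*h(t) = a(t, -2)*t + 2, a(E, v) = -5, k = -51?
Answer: -919/4 ≈ -229.75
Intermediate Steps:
h(t) = ½ - 5*t/4 (h(t) = (-5*t + 2)/4 = (2 - 5*t)/4 = ½ - 5*t/4)
O(l, R) = R + l
d(w) = -51 + w (d(w) = w - 51 = -51 + w)
(S(46) - 217) + d(O(-7, h((1 - 2)²))) = (46 - 217) + (-51 + ((½ - 5*(1 - 2)²/4) - 7)) = -171 + (-51 + ((½ - 5/4*(-1)²) - 7)) = -171 + (-51 + ((½ - 5/4*1) - 7)) = -171 + (-51 + ((½ - 5/4) - 7)) = -171 + (-51 + (-¾ - 7)) = -171 + (-51 - 31/4) = -171 - 235/4 = -919/4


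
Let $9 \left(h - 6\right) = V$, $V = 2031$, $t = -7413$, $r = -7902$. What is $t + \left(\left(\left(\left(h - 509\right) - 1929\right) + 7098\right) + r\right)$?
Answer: $- \frac{31270}{3} \approx -10423.0$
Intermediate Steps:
$h = \frac{695}{3}$ ($h = 6 + \frac{1}{9} \cdot 2031 = 6 + \frac{677}{3} = \frac{695}{3} \approx 231.67$)
$t + \left(\left(\left(\left(h - 509\right) - 1929\right) + 7098\right) + r\right) = -7413 + \left(\left(\left(\left(\frac{695}{3} - 509\right) - 1929\right) + 7098\right) - 7902\right) = -7413 + \left(\left(\left(- \frac{832}{3} - 1929\right) + 7098\right) - 7902\right) = -7413 + \left(\left(- \frac{6619}{3} + 7098\right) - 7902\right) = -7413 + \left(\frac{14675}{3} - 7902\right) = -7413 - \frac{9031}{3} = - \frac{31270}{3}$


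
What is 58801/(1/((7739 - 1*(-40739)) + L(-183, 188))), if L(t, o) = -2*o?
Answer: 2828445702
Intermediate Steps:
58801/(1/((7739 - 1*(-40739)) + L(-183, 188))) = 58801/(1/((7739 - 1*(-40739)) - 2*188)) = 58801/(1/((7739 + 40739) - 376)) = 58801/(1/(48478 - 376)) = 58801/(1/48102) = 58801*48102 = 2828445702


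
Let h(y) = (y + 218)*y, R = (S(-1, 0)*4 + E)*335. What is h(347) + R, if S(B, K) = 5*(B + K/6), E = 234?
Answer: 267745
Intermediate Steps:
S(B, K) = 5*B + 5*K/6 (S(B, K) = 5*(B + K*(1/6)) = 5*(B + K/6) = 5*B + 5*K/6)
R = 71690 (R = ((5*(-1) + (5/6)*0)*4 + 234)*335 = ((-5 + 0)*4 + 234)*335 = (-5*4 + 234)*335 = (-20 + 234)*335 = 214*335 = 71690)
h(y) = y*(218 + y) (h(y) = (218 + y)*y = y*(218 + y))
h(347) + R = 347*(218 + 347) + 71690 = 347*565 + 71690 = 196055 + 71690 = 267745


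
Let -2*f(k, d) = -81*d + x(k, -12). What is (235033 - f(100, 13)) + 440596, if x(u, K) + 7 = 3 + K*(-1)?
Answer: 1350213/2 ≈ 6.7511e+5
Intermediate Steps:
x(u, K) = -4 - K (x(u, K) = -7 + (3 + K*(-1)) = -7 + (3 - K) = -4 - K)
f(k, d) = -4 + 81*d/2 (f(k, d) = -(-81*d + (-4 - 1*(-12)))/2 = -(-81*d + (-4 + 12))/2 = -(-81*d + 8)/2 = -(8 - 81*d)/2 = -4 + 81*d/2)
(235033 - f(100, 13)) + 440596 = (235033 - (-4 + (81/2)*13)) + 440596 = (235033 - (-4 + 1053/2)) + 440596 = (235033 - 1*1045/2) + 440596 = (235033 - 1045/2) + 440596 = 469021/2 + 440596 = 1350213/2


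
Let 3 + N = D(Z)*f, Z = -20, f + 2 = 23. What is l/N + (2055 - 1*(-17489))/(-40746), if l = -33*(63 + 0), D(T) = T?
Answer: 4246879/957531 ≈ 4.4352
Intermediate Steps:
f = 21 (f = -2 + 23 = 21)
l = -2079 (l = -33*63 = -2079)
N = -423 (N = -3 - 20*21 = -3 - 420 = -423)
l/N + (2055 - 1*(-17489))/(-40746) = -2079/(-423) + (2055 - 1*(-17489))/(-40746) = -2079*(-1/423) + (2055 + 17489)*(-1/40746) = 231/47 + 19544*(-1/40746) = 231/47 - 9772/20373 = 4246879/957531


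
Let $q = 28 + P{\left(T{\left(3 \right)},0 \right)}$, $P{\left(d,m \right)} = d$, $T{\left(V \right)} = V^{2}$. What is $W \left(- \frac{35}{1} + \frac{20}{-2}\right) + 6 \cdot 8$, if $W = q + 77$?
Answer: $-5082$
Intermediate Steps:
$q = 37$ ($q = 28 + 3^{2} = 28 + 9 = 37$)
$W = 114$ ($W = 37 + 77 = 114$)
$W \left(- \frac{35}{1} + \frac{20}{-2}\right) + 6 \cdot 8 = 114 \left(- \frac{35}{1} + \frac{20}{-2}\right) + 6 \cdot 8 = 114 \left(\left(-35\right) 1 + 20 \left(- \frac{1}{2}\right)\right) + 48 = 114 \left(-35 - 10\right) + 48 = 114 \left(-45\right) + 48 = -5130 + 48 = -5082$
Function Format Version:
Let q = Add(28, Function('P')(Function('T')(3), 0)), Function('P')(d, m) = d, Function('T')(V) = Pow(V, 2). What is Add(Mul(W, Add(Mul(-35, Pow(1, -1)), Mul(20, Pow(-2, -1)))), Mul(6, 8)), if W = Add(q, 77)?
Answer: -5082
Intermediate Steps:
q = 37 (q = Add(28, Pow(3, 2)) = Add(28, 9) = 37)
W = 114 (W = Add(37, 77) = 114)
Add(Mul(W, Add(Mul(-35, Pow(1, -1)), Mul(20, Pow(-2, -1)))), Mul(6, 8)) = Add(Mul(114, Add(Mul(-35, Pow(1, -1)), Mul(20, Pow(-2, -1)))), Mul(6, 8)) = Add(Mul(114, Add(Mul(-35, 1), Mul(20, Rational(-1, 2)))), 48) = Add(Mul(114, Add(-35, -10)), 48) = Add(Mul(114, -45), 48) = Add(-5130, 48) = -5082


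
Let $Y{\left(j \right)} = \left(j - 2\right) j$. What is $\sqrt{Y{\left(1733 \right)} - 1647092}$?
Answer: $\sqrt{1352731} \approx 1163.1$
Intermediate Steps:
$Y{\left(j \right)} = j \left(-2 + j\right)$ ($Y{\left(j \right)} = \left(-2 + j\right) j = j \left(-2 + j\right)$)
$\sqrt{Y{\left(1733 \right)} - 1647092} = \sqrt{1733 \left(-2 + 1733\right) - 1647092} = \sqrt{1733 \cdot 1731 - 1647092} = \sqrt{2999823 - 1647092} = \sqrt{1352731}$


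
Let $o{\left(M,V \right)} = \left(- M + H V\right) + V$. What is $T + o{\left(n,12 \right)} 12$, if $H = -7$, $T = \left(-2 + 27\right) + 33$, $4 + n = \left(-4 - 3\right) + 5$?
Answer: $-734$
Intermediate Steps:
$n = -6$ ($n = -4 + \left(\left(-4 - 3\right) + 5\right) = -4 + \left(-7 + 5\right) = -4 - 2 = -6$)
$T = 58$ ($T = 25 + 33 = 58$)
$o{\left(M,V \right)} = - M - 6 V$ ($o{\left(M,V \right)} = \left(- M - 7 V\right) + V = - M - 6 V$)
$T + o{\left(n,12 \right)} 12 = 58 + \left(\left(-1\right) \left(-6\right) - 72\right) 12 = 58 + \left(6 - 72\right) 12 = 58 - 792 = -734$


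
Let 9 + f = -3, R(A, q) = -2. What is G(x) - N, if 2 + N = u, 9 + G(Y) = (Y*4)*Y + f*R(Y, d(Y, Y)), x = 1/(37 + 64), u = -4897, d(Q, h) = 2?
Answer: 50127718/10201 ≈ 4914.0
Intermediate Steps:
f = -12 (f = -9 - 3 = -12)
x = 1/101 ≈ 0.0099010
G(Y) = 15 + 4*Y² (G(Y) = -9 + ((Y*4)*Y - 12*(-2)) = -9 + ((4*Y)*Y + 24) = -9 + (4*Y² + 24) = -9 + (24 + 4*Y²) = 15 + 4*Y²)
N = -4899 (N = -2 - 4897 = -4899)
G(x) - N = (15 + 4*(1/101)²) - 1*(-4899) = (15 + 4*(1/10201)) + 4899 = (15 + 4/10201) + 4899 = 153019/10201 + 4899 = 50127718/10201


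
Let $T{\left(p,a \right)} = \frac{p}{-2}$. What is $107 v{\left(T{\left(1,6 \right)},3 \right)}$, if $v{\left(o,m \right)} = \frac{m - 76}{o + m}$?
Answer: $- \frac{15622}{5} \approx -3124.4$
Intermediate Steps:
$T{\left(p,a \right)} = - \frac{p}{2}$ ($T{\left(p,a \right)} = p \left(- \frac{1}{2}\right) = - \frac{p}{2}$)
$v{\left(o,m \right)} = \frac{-76 + m}{m + o}$
$107 v{\left(T{\left(1,6 \right)},3 \right)} = 107 \frac{-76 + 3}{3 - \frac{1}{2}} = 107 \frac{1}{3 - \frac{1}{2}} \left(-73\right) = 107 \frac{1}{\frac{5}{2}} \left(-73\right) = 107 \cdot \frac{2}{5} \left(-73\right) = 107 \left(- \frac{146}{5}\right) = - \frac{15622}{5}$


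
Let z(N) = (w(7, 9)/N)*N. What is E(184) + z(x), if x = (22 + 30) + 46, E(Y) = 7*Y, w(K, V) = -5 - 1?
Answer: 1282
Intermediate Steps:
w(K, V) = -6
x = 98 (x = 52 + 46 = 98)
z(N) = -6 (z(N) = (-6/N)*N = -6)
E(184) + z(x) = 7*184 - 6 = 1288 - 6 = 1282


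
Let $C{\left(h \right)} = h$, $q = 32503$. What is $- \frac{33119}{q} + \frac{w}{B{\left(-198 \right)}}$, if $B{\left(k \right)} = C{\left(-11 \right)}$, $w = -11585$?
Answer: $\frac{376182946}{357533} \approx 1052.2$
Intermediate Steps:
$B{\left(k \right)} = -11$
$- \frac{33119}{q} + \frac{w}{B{\left(-198 \right)}} = - \frac{33119}{32503} - \frac{11585}{-11} = \left(-33119\right) \frac{1}{32503} - - \frac{11585}{11} = - \frac{33119}{32503} + \frac{11585}{11} = \frac{376182946}{357533}$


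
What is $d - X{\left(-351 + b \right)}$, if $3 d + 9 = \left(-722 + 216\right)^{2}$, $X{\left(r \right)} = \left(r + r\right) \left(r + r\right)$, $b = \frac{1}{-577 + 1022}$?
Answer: $- \frac{242059040957}{594075} \approx -4.0746 \cdot 10^{5}$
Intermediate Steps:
$b = \frac{1}{445} \approx 0.0022472$
$X{\left(r \right)} = 4 r^{2}$ ($X{\left(r \right)} = 2 r 2 r = 4 r^{2}$)
$d = \frac{256027}{3}$ ($d = -3 + \frac{\left(-722 + 216\right)^{2}}{3} = -3 + \frac{\left(-506\right)^{2}}{3} = -3 + \frac{1}{3} \cdot 256036 = -3 + \frac{256036}{3} = \frac{256027}{3} \approx 85342.0$)
$d - X{\left(-351 + b \right)} = \frac{256027}{3} - 4 \left(-351 + \frac{1}{445}\right)^{2} = \frac{256027}{3} - 4 \left(- \frac{156194}{445}\right)^{2} = \frac{256027}{3} - 4 \cdot \frac{24396565636}{198025} = \frac{256027}{3} - \frac{97586262544}{198025} = - \frac{242059040957}{594075}$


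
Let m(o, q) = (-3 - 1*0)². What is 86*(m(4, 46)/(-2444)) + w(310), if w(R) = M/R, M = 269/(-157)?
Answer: -4791002/14868685 ≈ -0.32222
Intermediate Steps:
m(o, q) = 9 (m(o, q) = (-3 + 0)² = (-3)² = 9)
M = -269/157 (M = 269*(-1/157) = -269/157 ≈ -1.7134)
w(R) = -269/(157*R)
86*(m(4, 46)/(-2444)) + w(310) = 86*(9/(-2444)) - 269/157/310 = 86*(9*(-1/2444)) - 269/157*1/310 = 86*(-9/2444) - 269/48670 = -387/1222 - 269/48670 = -4791002/14868685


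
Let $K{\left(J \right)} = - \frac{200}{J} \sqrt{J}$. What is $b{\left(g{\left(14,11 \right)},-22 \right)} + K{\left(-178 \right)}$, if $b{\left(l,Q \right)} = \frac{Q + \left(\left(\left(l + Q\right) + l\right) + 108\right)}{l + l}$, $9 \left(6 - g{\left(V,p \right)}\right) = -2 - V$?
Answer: $\frac{179}{35} + \frac{100 i \sqrt{178}}{89} \approx 5.1143 + 14.991 i$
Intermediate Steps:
$K{\left(J \right)} = - \frac{200}{\sqrt{J}}$
$g{\left(V,p \right)} = \frac{56}{9} + \frac{V}{9}$ ($g{\left(V,p \right)} = 6 - \frac{-2 - V}{9} = 6 + \left(\frac{2}{9} + \frac{V}{9}\right) = \frac{56}{9} + \frac{V}{9}$)
$b{\left(l,Q \right)} = \frac{108 + 2 Q + 2 l}{2 l}$ ($b{\left(l,Q \right)} = \frac{Q + \left(\left(\left(Q + l\right) + l\right) + 108\right)}{2 l} = \left(Q + \left(\left(Q + 2 l\right) + 108\right)\right) \frac{1}{2 l} = \left(Q + \left(108 + Q + 2 l\right)\right) \frac{1}{2 l} = \left(108 + 2 Q + 2 l\right) \frac{1}{2 l} = \frac{108 + 2 Q + 2 l}{2 l}$)
$b{\left(g{\left(14,11 \right)},-22 \right)} + K{\left(-178 \right)} = \frac{54 - 22 + \left(\frac{56}{9} + \frac{1}{9} \cdot 14\right)}{\frac{56}{9} + \frac{1}{9} \cdot 14} - \frac{200}{i \sqrt{178}} = \frac{54 - 22 + \left(\frac{56}{9} + \frac{14}{9}\right)}{\frac{56}{9} + \frac{14}{9}} - 200 \left(- \frac{i \sqrt{178}}{178}\right) = \frac{54 - 22 + \frac{70}{9}}{\frac{70}{9}} + \frac{100 i \sqrt{178}}{89} = \frac{9}{70} \cdot \frac{358}{9} + \frac{100 i \sqrt{178}}{89} = \frac{179}{35} + \frac{100 i \sqrt{178}}{89}$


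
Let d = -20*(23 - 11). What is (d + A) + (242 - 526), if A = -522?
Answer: -1046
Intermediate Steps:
d = -240 (d = -20*12 = -240)
(d + A) + (242 - 526) = (-240 - 522) + (242 - 526) = -762 - 284 = -1046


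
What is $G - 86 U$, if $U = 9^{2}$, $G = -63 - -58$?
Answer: $-6971$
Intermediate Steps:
$G = -5$ ($G = -63 + 58 = -5$)
$U = 81$
$G - 86 U = -5 - 6966 = -6971$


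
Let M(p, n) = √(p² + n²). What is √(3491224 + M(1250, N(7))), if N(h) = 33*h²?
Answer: √(3491224 + √4177189) ≈ 1869.0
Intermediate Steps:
M(p, n) = √(n² + p²)
√(3491224 + M(1250, N(7))) = √(3491224 + √((33*7²)² + 1250²)) = √(3491224 + √((33*49)² + 1562500)) = √(3491224 + √(1617² + 1562500)) = √(3491224 + √(2614689 + 1562500)) = √(3491224 + √4177189)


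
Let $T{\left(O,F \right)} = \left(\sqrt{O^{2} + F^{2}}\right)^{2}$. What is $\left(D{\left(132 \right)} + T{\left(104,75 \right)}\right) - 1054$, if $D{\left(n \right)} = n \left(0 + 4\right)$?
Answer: $15915$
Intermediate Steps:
$D{\left(n \right)} = 4 n$ ($D{\left(n \right)} = n 4 = 4 n$)
$T{\left(O,F \right)} = F^{2} + O^{2}$ ($T{\left(O,F \right)} = \left(\sqrt{F^{2} + O^{2}}\right)^{2} = F^{2} + O^{2}$)
$\left(D{\left(132 \right)} + T{\left(104,75 \right)}\right) - 1054 = \left(4 \cdot 132 + \left(75^{2} + 104^{2}\right)\right) - 1054 = \left(528 + \left(5625 + 10816\right)\right) - 1054 = \left(528 + 16441\right) - 1054 = 16969 - 1054 = 15915$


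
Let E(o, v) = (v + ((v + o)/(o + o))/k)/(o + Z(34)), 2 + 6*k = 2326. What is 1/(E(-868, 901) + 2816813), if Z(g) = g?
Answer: 1682371488/4738924060701811 ≈ 3.5501e-7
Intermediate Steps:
k = 1162/3 (k = -1/3 + (1/6)*2326 = -1/3 + 1163/3 = 1162/3 ≈ 387.33)
E(o, v) = (v + 3*(o + v)/(2324*o))/(34 + o) (E(o, v) = (v + ((v + o)/(o + o))/(1162/3))/(o + 34) = (v + ((o + v)/((2*o)))*(3/1162))/(34 + o) = (v + ((o + v)*(1/(2*o)))*(3/1162))/(34 + o) = (v + ((o + v)/(2*o))*(3/1162))/(34 + o) = (v + 3*(o + v)/(2324*o))/(34 + o))
1/(E(-868, 901) + 2816813) = 1/((1/2324)*(3*(-868) + 3*901 + 2324*(-868)*901)/(-868*(34 - 868)) + 2816813) = 1/((1/2324)*(-1/868)*(-2604 + 2703 - 1817526032)/(-834) + 2816813) = 1/((1/2324)*(-1/868)*(-1/834)*(-1817525933) + 2816813) = 1/(-1817525933/1682371488 + 2816813) = 1/(4738924060701811/1682371488) = 1682371488/4738924060701811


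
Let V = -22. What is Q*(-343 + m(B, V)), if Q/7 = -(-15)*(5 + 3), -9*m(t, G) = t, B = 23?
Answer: -870800/3 ≈ -2.9027e+5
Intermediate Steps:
m(t, G) = -t/9
Q = 840 (Q = 7*(-(-15)*(5 + 3)) = 7*(-(-15)*8) = 7*(-15*(-8)) = 7*120 = 840)
Q*(-343 + m(B, V)) = 840*(-343 - ⅑*23) = 840*(-343 - 23/9) = 840*(-3110/9) = -870800/3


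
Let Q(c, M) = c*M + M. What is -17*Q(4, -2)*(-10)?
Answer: -1700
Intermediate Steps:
Q(c, M) = M + M*c (Q(c, M) = M*c + M = M + M*c)
-17*Q(4, -2)*(-10) = -(-34)*(1 + 4)*(-10) = -(-34)*5*(-10) = -17*(-10)*(-10) = 170*(-10) = -1700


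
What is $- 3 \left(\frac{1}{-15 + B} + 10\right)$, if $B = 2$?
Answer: $- \frac{387}{13} \approx -29.769$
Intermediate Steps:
$- 3 \left(\frac{1}{-15 + B} + 10\right) = - 3 \left(\frac{1}{-15 + 2} + 10\right) = - 3 \left(\frac{1}{-13} + 10\right) = - 3 \left(- \frac{1}{13} + 10\right) = \left(-3\right) \frac{129}{13} = - \frac{387}{13}$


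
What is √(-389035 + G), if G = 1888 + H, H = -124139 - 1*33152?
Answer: I*√544438 ≈ 737.86*I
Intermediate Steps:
H = -157291 (H = -124139 - 33152 = -157291)
G = -155403 (G = 1888 - 157291 = -155403)
√(-389035 + G) = √(-389035 - 155403) = √(-544438) = I*√544438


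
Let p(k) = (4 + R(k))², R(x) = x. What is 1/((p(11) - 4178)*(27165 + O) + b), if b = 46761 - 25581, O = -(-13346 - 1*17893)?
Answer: -1/230849832 ≈ -4.3318e-9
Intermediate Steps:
O = 31239 (O = -(-13346 - 17893) = -1*(-31239) = 31239)
p(k) = (4 + k)²
b = 21180
1/((p(11) - 4178)*(27165 + O) + b) = 1/(((4 + 11)² - 4178)*(27165 + 31239) + 21180) = 1/((15² - 4178)*58404 + 21180) = 1/((225 - 4178)*58404 + 21180) = 1/(-3953*58404 + 21180) = 1/(-230871012 + 21180) = 1/(-230849832) = -1/230849832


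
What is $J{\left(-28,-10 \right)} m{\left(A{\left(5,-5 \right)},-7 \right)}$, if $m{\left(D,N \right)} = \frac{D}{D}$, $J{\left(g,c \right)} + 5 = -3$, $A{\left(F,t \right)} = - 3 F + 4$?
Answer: $-8$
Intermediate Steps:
$A{\left(F,t \right)} = 4 - 3 F$
$J{\left(g,c \right)} = -8$ ($J{\left(g,c \right)} = -5 - 3 = -8$)
$m{\left(D,N \right)} = 1$
$J{\left(-28,-10 \right)} m{\left(A{\left(5,-5 \right)},-7 \right)} = \left(-8\right) 1 = -8$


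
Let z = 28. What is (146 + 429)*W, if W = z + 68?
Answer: 55200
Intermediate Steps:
W = 96 (W = 28 + 68 = 96)
(146 + 429)*W = (146 + 429)*96 = 575*96 = 55200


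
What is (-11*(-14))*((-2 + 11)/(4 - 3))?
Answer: 1386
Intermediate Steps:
(-11*(-14))*((-2 + 11)/(4 - 3)) = 154*(9/1) = 154*(9*1) = 154*9 = 1386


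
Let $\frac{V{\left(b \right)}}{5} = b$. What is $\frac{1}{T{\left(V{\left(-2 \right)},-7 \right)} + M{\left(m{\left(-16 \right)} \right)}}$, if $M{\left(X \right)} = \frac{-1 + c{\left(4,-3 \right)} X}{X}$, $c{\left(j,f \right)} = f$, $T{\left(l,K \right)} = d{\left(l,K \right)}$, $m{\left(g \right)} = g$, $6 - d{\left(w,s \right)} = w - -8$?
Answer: $\frac{16}{81} \approx 0.19753$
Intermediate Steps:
$d{\left(w,s \right)} = -2 - w$ ($d{\left(w,s \right)} = 6 - \left(w - -8\right) = 6 - \left(w + 8\right) = 6 - \left(8 + w\right) = -2 - w$)
$V{\left(b \right)} = 5 b$
$T{\left(l,K \right)} = -2 - l$
$M{\left(X \right)} = \frac{-1 - 3 X}{X}$
$\frac{1}{T{\left(V{\left(-2 \right)},-7 \right)} + M{\left(m{\left(-16 \right)} \right)}} = \frac{1}{\left(-2 - 5 \left(-2\right)\right) - \frac{47}{16}} = \frac{1}{\left(-2 - -10\right) - \frac{47}{16}} = \frac{1}{\left(-2 + 10\right) + \left(-3 + \frac{1}{16}\right)} = \frac{1}{8 - \frac{47}{16}} = \frac{1}{\frac{81}{16}} = \frac{16}{81}$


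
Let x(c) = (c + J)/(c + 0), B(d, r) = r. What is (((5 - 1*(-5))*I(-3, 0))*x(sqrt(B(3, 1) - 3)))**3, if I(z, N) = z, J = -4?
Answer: 621000 + 270000*I*sqrt(2) ≈ 6.21e+5 + 3.8184e+5*I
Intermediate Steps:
x(c) = (-4 + c)/c (x(c) = (c - 4)/(c + 0) = (-4 + c)/c)
(((5 - 1*(-5))*I(-3, 0))*x(sqrt(B(3, 1) - 3)))**3 = (((5 - 1*(-5))*(-3))*((-4 + sqrt(1 - 3))/(sqrt(1 - 3))))**3 = (((5 + 5)*(-3))*((-4 + sqrt(-2))/(sqrt(-2))))**3 = ((10*(-3))*((-4 + I*sqrt(2))/((I*sqrt(2)))))**3 = (-30*(-I*sqrt(2)/2)*(-4 + I*sqrt(2)))**3 = (-(-15)*I*sqrt(2)*(-4 + I*sqrt(2)))**3 = (15*I*sqrt(2)*(-4 + I*sqrt(2)))**3 = -6750*I*sqrt(2)*(-4 + I*sqrt(2))**3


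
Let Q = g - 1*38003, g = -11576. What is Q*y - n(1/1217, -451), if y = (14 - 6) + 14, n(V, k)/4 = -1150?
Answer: -1086138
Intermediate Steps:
n(V, k) = -4600 (n(V, k) = 4*(-1150) = -4600)
y = 22 (y = 8 + 14 = 22)
Q = -49579 (Q = -11576 - 1*38003 = -11576 - 38003 = -49579)
Q*y - n(1/1217, -451) = -49579*22 - 1*(-4600) = -1090738 + 4600 = -1086138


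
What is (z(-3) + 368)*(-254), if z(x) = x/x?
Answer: -93726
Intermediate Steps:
z(x) = 1
(z(-3) + 368)*(-254) = (1 + 368)*(-254) = 369*(-254) = -93726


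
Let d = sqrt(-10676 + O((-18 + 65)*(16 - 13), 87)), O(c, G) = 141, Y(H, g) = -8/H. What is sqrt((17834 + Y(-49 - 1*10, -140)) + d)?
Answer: sqrt(62080626 + 24367*I*sqrt(215))/59 ≈ 133.55 + 0.38429*I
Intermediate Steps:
d = 7*I*sqrt(215) (d = sqrt(-10676 + 141) = sqrt(-10535) = 7*I*sqrt(215) ≈ 102.64*I)
sqrt((17834 + Y(-49 - 1*10, -140)) + d) = sqrt((17834 - 8/(-49 - 1*10)) + 7*I*sqrt(215)) = sqrt((17834 - 8/(-49 - 10)) + 7*I*sqrt(215)) = sqrt((17834 - 8/(-59)) + 7*I*sqrt(215)) = sqrt((17834 - 8*(-1/59)) + 7*I*sqrt(215)) = sqrt((17834 + 8/59) + 7*I*sqrt(215)) = sqrt(1052214/59 + 7*I*sqrt(215))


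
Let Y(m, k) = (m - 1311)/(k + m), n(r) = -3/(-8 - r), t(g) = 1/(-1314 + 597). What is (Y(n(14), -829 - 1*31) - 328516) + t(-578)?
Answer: -4455802493678/13563489 ≈ -3.2851e+5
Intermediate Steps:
t(g) = -1/717 (t(g) = 1/(-717) = -1/717)
Y(m, k) = (-1311 + m)/(k + m)
(Y(n(14), -829 - 1*31) - 328516) + t(-578) = ((-1311 + 3/(8 + 14))/((-829 - 1*31) + 3/(8 + 14)) - 328516) - 1/717 = ((-1311 + 3/22)/((-829 - 31) + 3/22) - 328516) - 1/717 = ((-1311 + 3*(1/22))/(-860 + 3*(1/22)) - 328516) - 1/717 = ((-1311 + 3/22)/(-860 + 3/22) - 328516) - 1/717 = (-28839/22/(-18917/22) - 328516) - 1/717 = (-22/18917*(-28839/22) - 328516) - 1/717 = (28839/18917 - 328516) - 1/717 = -6214508333/18917 - 1/717 = -4455802493678/13563489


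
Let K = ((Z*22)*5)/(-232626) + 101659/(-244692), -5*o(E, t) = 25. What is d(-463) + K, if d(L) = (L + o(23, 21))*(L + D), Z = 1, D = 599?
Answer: -603829564311845/9486953532 ≈ -63648.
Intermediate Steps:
o(E, t) = -5 (o(E, t) = -⅕*25 = -5)
d(L) = (-5 + L)*(599 + L) (d(L) = (L - 5)*(L + 599) = (-5 + L)*(599 + L))
K = -3945907109/9486953532 (K = ((1*22)*5)/(-232626) + 101659/(-244692) = (22*5)*(-1/232626) + 101659*(-1/244692) = 110*(-1/232626) - 101659/244692 = -55/116313 - 101659/244692 = -3945907109/9486953532 ≈ -0.41593)
d(-463) + K = (-2995 + (-463)² + 594*(-463)) - 3945907109/9486953532 = (-2995 + 214369 - 275022) - 3945907109/9486953532 = -63648 - 3945907109/9486953532 = -603829564311845/9486953532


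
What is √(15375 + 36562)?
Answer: √51937 ≈ 227.90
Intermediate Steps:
√(15375 + 36562) = √51937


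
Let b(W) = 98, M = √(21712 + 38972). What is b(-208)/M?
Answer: 49*√15171/15171 ≈ 0.39782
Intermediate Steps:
M = 2*√15171 (M = √60684 = 2*√15171 ≈ 246.34)
b(-208)/M = 98/((2*√15171)) = 98*(√15171/30342) = 49*√15171/15171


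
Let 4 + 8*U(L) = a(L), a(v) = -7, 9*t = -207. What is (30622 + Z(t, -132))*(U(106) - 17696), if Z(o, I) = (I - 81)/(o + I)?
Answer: -672022137717/1240 ≈ -5.4195e+8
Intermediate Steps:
t = -23 (t = (1/9)*(-207) = -23)
U(L) = -11/8 (U(L) = -1/2 + (1/8)*(-7) = -1/2 - 7/8 = -11/8)
Z(o, I) = (-81 + I)/(I + o)
(30622 + Z(t, -132))*(U(106) - 17696) = (30622 + (-81 - 132)/(-132 - 23))*(-11/8 - 17696) = (30622 - 213/(-155))*(-141579/8) = (30622 - 1/155*(-213))*(-141579/8) = (30622 + 213/155)*(-141579/8) = (4746623/155)*(-141579/8) = -672022137717/1240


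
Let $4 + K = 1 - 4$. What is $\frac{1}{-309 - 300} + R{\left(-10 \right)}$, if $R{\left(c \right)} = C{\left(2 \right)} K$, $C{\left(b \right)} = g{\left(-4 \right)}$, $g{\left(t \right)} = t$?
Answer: $\frac{17051}{609} \approx 27.998$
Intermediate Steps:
$K = -7$ ($K = -4 + \left(1 - 4\right) = -4 - 3 = -7$)
$C{\left(b \right)} = -4$
$R{\left(c \right)} = 28$ ($R{\left(c \right)} = \left(-4\right) \left(-7\right) = 28$)
$\frac{1}{-309 - 300} + R{\left(-10 \right)} = \frac{1}{-309 - 300} + 28 = \frac{1}{-609} + 28 = - \frac{1}{609} + 28 = \frac{17051}{609}$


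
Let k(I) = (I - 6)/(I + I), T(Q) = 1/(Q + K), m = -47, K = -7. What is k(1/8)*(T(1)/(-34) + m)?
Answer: 450589/408 ≈ 1104.4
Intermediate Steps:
T(Q) = 1/(-7 + Q) (T(Q) = 1/(Q - 7) = 1/(-7 + Q))
k(I) = (-6 + I)/(2*I) (k(I) = (-6 + I)/((2*I)) = (-6 + I)*(1/(2*I)) = (-6 + I)/(2*I))
k(1/8)*(T(1)/(-34) + m) = ((-6 + 1/8)/(2*(1/8)))*(1/((-7 + 1)*(-34)) - 47) = ((-6 + 1/8)/(2*(1/8)))*(-1/34/(-6) - 47) = ((1/2)*8*(-47/8))*(-1/6*(-1/34) - 47) = -47*(1/204 - 47)/2 = -47/2*(-9587/204) = 450589/408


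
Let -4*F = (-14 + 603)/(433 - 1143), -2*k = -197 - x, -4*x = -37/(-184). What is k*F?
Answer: 17075699/836096 ≈ 20.423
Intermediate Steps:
x = -37/736 (x = -(-37)/(4*(-184)) = -(-37)*(-1)/(4*184) = -1/4*37/184 = -37/736 ≈ -0.050272)
k = 144955/1472 (k = -(-197 - 1*(-37/736))/2 = -(-197 + 37/736)/2 = -1/2*(-144955/736) = 144955/1472 ≈ 98.475)
F = 589/2840 (F = -(-14 + 603)/(4*(433 - 1143)) = -589/(4*(-710)) = -589*(-1)/(4*710) = -1/4*(-589/710) = 589/2840 ≈ 0.20739)
k*F = (144955/1472)*(589/2840) = 17075699/836096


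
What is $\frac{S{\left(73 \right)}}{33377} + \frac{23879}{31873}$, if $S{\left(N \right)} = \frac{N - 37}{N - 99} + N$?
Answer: $\frac{10390795742}{13829726573} \approx 0.75134$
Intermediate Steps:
$S{\left(N \right)} = N + \frac{-37 + N}{-99 + N}$ ($S{\left(N \right)} = \frac{-37 + N}{-99 + N} + N = N + \frac{-37 + N}{-99 + N}$)
$\frac{S{\left(73 \right)}}{33377} + \frac{23879}{31873} = \frac{\frac{1}{-99 + 73} \left(-37 + 73^{2} - 7154\right)}{33377} + \frac{23879}{31873} = \frac{-37 + 5329 - 7154}{-26} \cdot \frac{1}{33377} + 23879 \cdot \frac{1}{31873} = \left(- \frac{1}{26}\right) \left(-1862\right) \frac{1}{33377} + \frac{23879}{31873} = \frac{931}{13} \cdot \frac{1}{33377} + \frac{23879}{31873} = \frac{931}{433901} + \frac{23879}{31873} = \frac{10390795742}{13829726573}$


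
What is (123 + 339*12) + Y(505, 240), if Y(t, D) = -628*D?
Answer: -146529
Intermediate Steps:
(123 + 339*12) + Y(505, 240) = (123 + 339*12) - 628*240 = (123 + 4068) - 150720 = 4191 - 150720 = -146529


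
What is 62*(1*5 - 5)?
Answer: 0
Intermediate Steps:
62*(1*5 - 5) = 62*(5 - 5) = 62*0 = 0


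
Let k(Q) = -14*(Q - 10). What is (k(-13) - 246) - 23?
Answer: 53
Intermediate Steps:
k(Q) = 140 - 14*Q (k(Q) = -14*(-10 + Q) = 140 - 14*Q)
(k(-13) - 246) - 23 = ((140 - 14*(-13)) - 246) - 23 = ((140 + 182) - 246) - 23 = (322 - 246) - 23 = 76 - 23 = 53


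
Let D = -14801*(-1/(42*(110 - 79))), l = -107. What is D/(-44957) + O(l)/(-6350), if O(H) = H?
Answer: 1542288287/92922747225 ≈ 0.016598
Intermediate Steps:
D = 14801/1302 (D = -14801/((-42*31)) = -14801/(-1302) = -14801*(-1/1302) = 14801/1302 ≈ 11.368)
D/(-44957) + O(l)/(-6350) = (14801/1302)/(-44957) - 107/(-6350) = (14801/1302)*(-1/44957) - 107*(-1/6350) = -14801/58534014 + 107/6350 = 1542288287/92922747225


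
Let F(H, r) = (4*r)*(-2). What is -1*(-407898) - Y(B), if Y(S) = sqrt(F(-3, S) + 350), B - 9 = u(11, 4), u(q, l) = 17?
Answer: 407898 - sqrt(142) ≈ 4.0789e+5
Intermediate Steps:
F(H, r) = -8*r
B = 26 (B = 9 + 17 = 26)
Y(S) = sqrt(350 - 8*S) (Y(S) = sqrt(-8*S + 350) = sqrt(350 - 8*S))
-1*(-407898) - Y(B) = -1*(-407898) - sqrt(350 - 8*26) = 407898 - sqrt(350 - 208) = 407898 - sqrt(142)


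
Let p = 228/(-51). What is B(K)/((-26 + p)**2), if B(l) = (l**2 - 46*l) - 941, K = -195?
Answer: 6654803/134162 ≈ 49.603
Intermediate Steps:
p = -76/17 (p = 228*(-1/51) = -76/17 ≈ -4.4706)
B(l) = -941 + l**2 - 46*l
B(K)/((-26 + p)**2) = (-941 + (-195)**2 - 46*(-195))/((-26 - 76/17)**2) = (-941 + 38025 + 8970)/((-518/17)**2) = 46054/(268324/289) = 46054*(289/268324) = 6654803/134162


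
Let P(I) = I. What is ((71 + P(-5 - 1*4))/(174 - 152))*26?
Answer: 806/11 ≈ 73.273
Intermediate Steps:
((71 + P(-5 - 1*4))/(174 - 152))*26 = ((71 + (-5 - 1*4))/(174 - 152))*26 = ((71 + (-5 - 4))/22)*26 = ((71 - 9)*(1/22))*26 = (62*(1/22))*26 = (31/11)*26 = 806/11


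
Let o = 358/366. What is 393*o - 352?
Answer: 1977/61 ≈ 32.410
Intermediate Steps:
o = 179/183 (o = 358*(1/366) = 179/183 ≈ 0.97814)
393*o - 352 = 393*(179/183) - 352 = 23449/61 - 352 = 1977/61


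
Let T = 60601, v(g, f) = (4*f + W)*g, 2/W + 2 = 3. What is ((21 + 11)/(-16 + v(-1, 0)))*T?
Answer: -969616/9 ≈ -1.0774e+5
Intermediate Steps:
W = 2 (W = 2/(-2 + 3) = 2/1 = 2*1 = 2)
v(g, f) = g*(2 + 4*f) (v(g, f) = (4*f + 2)*g = (2 + 4*f)*g = g*(2 + 4*f))
((21 + 11)/(-16 + v(-1, 0)))*T = ((21 + 11)/(-16 + 2*(-1)*(1 + 2*0)))*60601 = (32/(-16 + 2*(-1)*(1 + 0)))*60601 = (32/(-16 + 2*(-1)*1))*60601 = (32/(-16 - 2))*60601 = (32/(-18))*60601 = (32*(-1/18))*60601 = -16/9*60601 = -969616/9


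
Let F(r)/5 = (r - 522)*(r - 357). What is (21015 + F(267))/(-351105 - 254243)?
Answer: -135765/605348 ≈ -0.22428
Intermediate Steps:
F(r) = 5*(-522 + r)*(-357 + r) (F(r) = 5*((r - 522)*(r - 357)) = 5*((-522 + r)*(-357 + r)) = 5*(-522 + r)*(-357 + r))
(21015 + F(267))/(-351105 - 254243) = (21015 + (931770 - 4395*267 + 5*267²))/(-351105 - 254243) = (21015 + (931770 - 1173465 + 5*71289))/(-605348) = (21015 + (931770 - 1173465 + 356445))*(-1/605348) = (21015 + 114750)*(-1/605348) = 135765*(-1/605348) = -135765/605348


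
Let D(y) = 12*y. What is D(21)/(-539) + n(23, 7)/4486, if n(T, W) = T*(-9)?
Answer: -177435/345422 ≈ -0.51368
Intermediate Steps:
n(T, W) = -9*T
D(21)/(-539) + n(23, 7)/4486 = (12*21)/(-539) - 9*23/4486 = 252*(-1/539) - 207*1/4486 = -36/77 - 207/4486 = -177435/345422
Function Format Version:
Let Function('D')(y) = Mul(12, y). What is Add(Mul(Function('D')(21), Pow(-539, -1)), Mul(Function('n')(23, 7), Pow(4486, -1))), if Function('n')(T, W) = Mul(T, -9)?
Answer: Rational(-177435, 345422) ≈ -0.51368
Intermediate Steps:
Function('n')(T, W) = Mul(-9, T)
Add(Mul(Function('D')(21), Pow(-539, -1)), Mul(Function('n')(23, 7), Pow(4486, -1))) = Add(Mul(Mul(12, 21), Pow(-539, -1)), Mul(Mul(-9, 23), Pow(4486, -1))) = Add(Mul(252, Rational(-1, 539)), Mul(-207, Rational(1, 4486))) = Add(Rational(-36, 77), Rational(-207, 4486)) = Rational(-177435, 345422)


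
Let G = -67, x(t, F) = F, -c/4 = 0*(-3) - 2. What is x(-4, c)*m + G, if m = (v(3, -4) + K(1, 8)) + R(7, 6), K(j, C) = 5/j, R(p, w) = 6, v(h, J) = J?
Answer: -11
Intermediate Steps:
c = 8 (c = -4*(0*(-3) - 2) = -4*(0 - 2) = -4*(-2) = 8)
m = 7 (m = (-4 + 5/1) + 6 = (-4 + 5*1) + 6 = (-4 + 5) + 6 = 1 + 6 = 7)
x(-4, c)*m + G = 8*7 - 67 = 56 - 67 = -11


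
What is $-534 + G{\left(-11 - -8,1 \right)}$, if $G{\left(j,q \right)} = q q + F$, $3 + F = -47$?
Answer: $-583$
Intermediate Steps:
$F = -50$ ($F = -3 - 47 = -50$)
$G{\left(j,q \right)} = -50 + q^{2}$ ($G{\left(j,q \right)} = q q - 50 = q^{2} - 50 = -50 + q^{2}$)
$-534 + G{\left(-11 - -8,1 \right)} = -534 - \left(50 - 1^{2}\right) = -534 + \left(-50 + 1\right) = -534 - 49 = -583$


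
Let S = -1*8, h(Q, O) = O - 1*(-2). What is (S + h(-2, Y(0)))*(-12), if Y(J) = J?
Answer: 72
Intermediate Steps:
h(Q, O) = 2 + O (h(Q, O) = O + 2 = 2 + O)
S = -8
(S + h(-2, Y(0)))*(-12) = (-8 + (2 + 0))*(-12) = (-8 + 2)*(-12) = -6*(-12) = 72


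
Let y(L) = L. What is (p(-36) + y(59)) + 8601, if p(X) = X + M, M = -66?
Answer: 8558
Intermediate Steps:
p(X) = -66 + X (p(X) = X - 66 = -66 + X)
(p(-36) + y(59)) + 8601 = ((-66 - 36) + 59) + 8601 = (-102 + 59) + 8601 = -43 + 8601 = 8558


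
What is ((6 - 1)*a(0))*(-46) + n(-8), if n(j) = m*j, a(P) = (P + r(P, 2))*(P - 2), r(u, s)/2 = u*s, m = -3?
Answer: 24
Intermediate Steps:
r(u, s) = 2*s*u (r(u, s) = 2*(u*s) = 2*(s*u) = 2*s*u)
a(P) = 5*P*(-2 + P) (a(P) = (P + 2*2*P)*(P - 2) = (P + 4*P)*(-2 + P) = (5*P)*(-2 + P) = 5*P*(-2 + P))
n(j) = -3*j
((6 - 1)*a(0))*(-46) + n(-8) = ((6 - 1)*(5*0*(-2 + 0)))*(-46) - 3*(-8) = (5*(5*0*(-2)))*(-46) + 24 = (5*0)*(-46) + 24 = 0*(-46) + 24 = 0 + 24 = 24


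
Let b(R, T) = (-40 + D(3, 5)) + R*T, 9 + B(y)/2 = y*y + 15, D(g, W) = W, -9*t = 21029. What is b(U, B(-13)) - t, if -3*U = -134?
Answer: 161414/9 ≈ 17935.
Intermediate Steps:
t = -21029/9 (t = -⅑*21029 = -21029/9 ≈ -2336.6)
U = 134/3 (U = -⅓*(-134) = 134/3 ≈ 44.667)
B(y) = 12 + 2*y² (B(y) = -18 + 2*(y*y + 15) = -18 + 2*(y² + 15) = -18 + 2*(15 + y²) = -18 + (30 + 2*y²) = 12 + 2*y²)
b(R, T) = -35 + R*T (b(R, T) = (-40 + 5) + R*T = -35 + R*T)
b(U, B(-13)) - t = (-35 + 134*(12 + 2*(-13)²)/3) - 1*(-21029/9) = (-35 + 134*(12 + 2*169)/3) + 21029/9 = (-35 + 134*(12 + 338)/3) + 21029/9 = (-35 + (134/3)*350) + 21029/9 = (-35 + 46900/3) + 21029/9 = 46795/3 + 21029/9 = 161414/9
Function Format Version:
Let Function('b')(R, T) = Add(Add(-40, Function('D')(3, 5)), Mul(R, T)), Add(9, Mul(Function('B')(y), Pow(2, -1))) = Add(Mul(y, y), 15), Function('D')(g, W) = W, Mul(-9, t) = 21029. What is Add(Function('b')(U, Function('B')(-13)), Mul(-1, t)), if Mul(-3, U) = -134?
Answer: Rational(161414, 9) ≈ 17935.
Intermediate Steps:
t = Rational(-21029, 9) (t = Mul(Rational(-1, 9), 21029) = Rational(-21029, 9) ≈ -2336.6)
U = Rational(134, 3) (U = Mul(Rational(-1, 3), -134) = Rational(134, 3) ≈ 44.667)
Function('B')(y) = Add(12, Mul(2, Pow(y, 2))) (Function('B')(y) = Add(-18, Mul(2, Add(Mul(y, y), 15))) = Add(-18, Mul(2, Add(Pow(y, 2), 15))) = Add(-18, Mul(2, Add(15, Pow(y, 2)))) = Add(-18, Add(30, Mul(2, Pow(y, 2)))) = Add(12, Mul(2, Pow(y, 2))))
Function('b')(R, T) = Add(-35, Mul(R, T)) (Function('b')(R, T) = Add(Add(-40, 5), Mul(R, T)) = Add(-35, Mul(R, T)))
Add(Function('b')(U, Function('B')(-13)), Mul(-1, t)) = Add(Add(-35, Mul(Rational(134, 3), Add(12, Mul(2, Pow(-13, 2))))), Mul(-1, Rational(-21029, 9))) = Add(Add(-35, Mul(Rational(134, 3), Add(12, Mul(2, 169)))), Rational(21029, 9)) = Add(Add(-35, Mul(Rational(134, 3), Add(12, 338))), Rational(21029, 9)) = Add(Add(-35, Mul(Rational(134, 3), 350)), Rational(21029, 9)) = Add(Add(-35, Rational(46900, 3)), Rational(21029, 9)) = Add(Rational(46795, 3), Rational(21029, 9)) = Rational(161414, 9)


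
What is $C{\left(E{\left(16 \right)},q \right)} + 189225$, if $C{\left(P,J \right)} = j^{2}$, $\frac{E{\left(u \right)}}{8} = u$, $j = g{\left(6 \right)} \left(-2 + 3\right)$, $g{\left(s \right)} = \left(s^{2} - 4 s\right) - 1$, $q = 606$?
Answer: $189346$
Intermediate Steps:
$g{\left(s \right)} = -1 + s^{2} - 4 s$
$j = 11$ ($j = \left(-1 + 6^{2} - 24\right) \left(-2 + 3\right) = \left(-1 + 36 - 24\right) 1 = 11 \cdot 1 = 11$)
$E{\left(u \right)} = 8 u$
$C{\left(P,J \right)} = 121$ ($C{\left(P,J \right)} = 11^{2} = 121$)
$C{\left(E{\left(16 \right)},q \right)} + 189225 = 121 + 189225 = 189346$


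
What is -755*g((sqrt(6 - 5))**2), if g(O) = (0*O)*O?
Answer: 0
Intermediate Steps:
g(O) = 0 (g(O) = 0*O = 0)
-755*g((sqrt(6 - 5))**2) = -755*0 = 0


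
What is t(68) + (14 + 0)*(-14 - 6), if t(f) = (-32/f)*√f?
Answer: -280 - 16*√17/17 ≈ -283.88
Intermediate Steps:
t(f) = -32/√f
t(68) + (14 + 0)*(-14 - 6) = -16*√17/17 + (14 + 0)*(-14 - 6) = -16*√17/17 + 14*(-20) = -16*√17/17 - 280 = -280 - 16*√17/17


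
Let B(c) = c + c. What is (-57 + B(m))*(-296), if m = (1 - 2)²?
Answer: 16280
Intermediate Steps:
m = 1 (m = (-1)² = 1)
B(c) = 2*c
(-57 + B(m))*(-296) = (-57 + 2*1)*(-296) = (-57 + 2)*(-296) = -55*(-296) = 16280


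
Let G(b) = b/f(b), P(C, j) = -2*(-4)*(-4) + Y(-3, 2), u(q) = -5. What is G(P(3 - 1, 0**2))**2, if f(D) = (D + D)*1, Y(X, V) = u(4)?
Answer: 1/4 ≈ 0.25000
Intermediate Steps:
Y(X, V) = -5
f(D) = 2*D (f(D) = (2*D)*1 = 2*D)
P(C, j) = -37 (P(C, j) = -2*(-4)*(-4) - 5 = 8*(-4) - 5 = -32 - 5 = -37)
G(b) = 1/2 (G(b) = b/((2*b)) = b*(1/(2*b)) = 1/2)
G(P(3 - 1, 0**2))**2 = (1/2)**2 = 1/4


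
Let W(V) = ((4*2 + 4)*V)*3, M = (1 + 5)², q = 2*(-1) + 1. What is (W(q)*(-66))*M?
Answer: 85536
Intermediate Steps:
q = -1 (q = -2 + 1 = -1)
M = 36 (M = 6² = 36)
W(V) = 36*V (W(V) = ((8 + 4)*V)*3 = (12*V)*3 = 36*V)
(W(q)*(-66))*M = ((36*(-1))*(-66))*36 = -36*(-66)*36 = 2376*36 = 85536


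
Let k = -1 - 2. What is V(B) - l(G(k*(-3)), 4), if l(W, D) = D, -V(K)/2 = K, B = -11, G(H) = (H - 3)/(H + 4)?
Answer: 18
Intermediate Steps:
k = -3
G(H) = (-3 + H)/(4 + H)
V(K) = -2*K
V(B) - l(G(k*(-3)), 4) = -2*(-11) - 1*4 = 22 - 4 = 18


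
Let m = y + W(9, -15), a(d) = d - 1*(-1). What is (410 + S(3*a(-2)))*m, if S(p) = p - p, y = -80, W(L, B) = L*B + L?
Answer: -84460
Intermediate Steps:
a(d) = 1 + d (a(d) = d + 1 = 1 + d)
W(L, B) = L + B*L (W(L, B) = B*L + L = L + B*L)
S(p) = 0
m = -206 (m = -80 + 9*(1 - 15) = -80 + 9*(-14) = -80 - 126 = -206)
(410 + S(3*a(-2)))*m = (410 + 0)*(-206) = 410*(-206) = -84460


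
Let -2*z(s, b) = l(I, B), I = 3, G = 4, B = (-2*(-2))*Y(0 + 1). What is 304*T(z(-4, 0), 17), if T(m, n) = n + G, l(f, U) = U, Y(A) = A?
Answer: 6384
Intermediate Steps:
B = 4 (B = (-2*(-2))*(0 + 1) = 4*1 = 4)
z(s, b) = -2 (z(s, b) = -½*4 = -2)
T(m, n) = 4 + n (T(m, n) = n + 4 = 4 + n)
304*T(z(-4, 0), 17) = 304*(4 + 17) = 304*21 = 6384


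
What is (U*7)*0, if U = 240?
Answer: 0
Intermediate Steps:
(U*7)*0 = (240*7)*0 = 1680*0 = 0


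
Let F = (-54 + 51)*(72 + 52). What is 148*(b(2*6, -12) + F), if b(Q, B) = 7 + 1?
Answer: -53872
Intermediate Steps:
F = -372 (F = -3*124 = -372)
b(Q, B) = 8
148*(b(2*6, -12) + F) = 148*(8 - 372) = 148*(-364) = -53872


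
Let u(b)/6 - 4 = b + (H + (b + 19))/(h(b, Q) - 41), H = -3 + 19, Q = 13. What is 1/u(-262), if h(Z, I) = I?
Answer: -14/20991 ≈ -0.00066695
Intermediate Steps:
H = 16
u(b) = 33/2 + 81*b/14 (u(b) = 24 + 6*(b + (16 + (b + 19))/(13 - 41)) = 24 + 6*(b + (16 + (19 + b))/(-28)) = 24 + 6*(b + (35 + b)*(-1/28)) = 24 + 6*(b + (-5/4 - b/28)) = 24 + 6*(-5/4 + 27*b/28) = 24 + (-15/2 + 81*b/14) = 33/2 + 81*b/14)
1/u(-262) = 1/(33/2 + (81/14)*(-262)) = 1/(33/2 - 10611/7) = 1/(-20991/14) = -14/20991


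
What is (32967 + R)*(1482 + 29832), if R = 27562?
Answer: 1895405106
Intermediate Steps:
(32967 + R)*(1482 + 29832) = (32967 + 27562)*(1482 + 29832) = 60529*31314 = 1895405106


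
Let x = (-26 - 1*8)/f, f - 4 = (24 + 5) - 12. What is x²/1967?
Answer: 1156/867447 ≈ 0.0013326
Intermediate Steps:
f = 21 (f = 4 + ((24 + 5) - 12) = 4 + (29 - 12) = 4 + 17 = 21)
x = -34/21 (x = (-26 - 1*8)/21 = (-26 - 8)*(1/21) = -34*1/21 = -34/21 ≈ -1.6190)
x²/1967 = (-34/21)²/1967 = (1156/441)*(1/1967) = 1156/867447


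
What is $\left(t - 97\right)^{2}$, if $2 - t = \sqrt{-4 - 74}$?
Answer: $\left(95 + i \sqrt{78}\right)^{2} \approx 8947.0 + 1678.0 i$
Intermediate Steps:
$t = 2 - i \sqrt{78}$ ($t = 2 - \sqrt{-4 - 74} = 2 - \sqrt{-78} = 2 - i \sqrt{78} \approx 2.0 - 8.8318 i$)
$\left(t - 97\right)^{2} = \left(\left(2 - i \sqrt{78}\right) - 97\right)^{2} = \left(-95 - i \sqrt{78}\right)^{2}$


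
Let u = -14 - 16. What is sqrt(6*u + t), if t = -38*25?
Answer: I*sqrt(1130) ≈ 33.615*I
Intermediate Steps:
u = -30
t = -950
sqrt(6*u + t) = sqrt(6*(-30) - 950) = sqrt(-180 - 950) = sqrt(-1130) = I*sqrt(1130)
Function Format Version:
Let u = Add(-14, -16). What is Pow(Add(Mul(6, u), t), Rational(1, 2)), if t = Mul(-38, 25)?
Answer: Mul(I, Pow(1130, Rational(1, 2))) ≈ Mul(33.615, I)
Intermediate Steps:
u = -30
t = -950
Pow(Add(Mul(6, u), t), Rational(1, 2)) = Pow(Add(Mul(6, -30), -950), Rational(1, 2)) = Pow(Add(-180, -950), Rational(1, 2)) = Pow(-1130, Rational(1, 2)) = Mul(I, Pow(1130, Rational(1, 2)))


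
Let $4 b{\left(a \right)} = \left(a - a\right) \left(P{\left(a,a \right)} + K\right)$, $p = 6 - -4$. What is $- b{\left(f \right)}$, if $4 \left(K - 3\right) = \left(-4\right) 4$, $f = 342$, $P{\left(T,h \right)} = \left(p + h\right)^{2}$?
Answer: $0$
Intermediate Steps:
$p = 10$ ($p = 6 + 4 = 10$)
$P{\left(T,h \right)} = \left(10 + h\right)^{2}$
$K = -1$ ($K = 3 + \frac{\left(-4\right) 4}{4} = 3 + \frac{1}{4} \left(-16\right) = 3 - 4 = -1$)
$b{\left(a \right)} = 0$ ($b{\left(a \right)} = \frac{\left(a - a\right) \left(\left(10 + a\right)^{2} - 1\right)}{4} = \frac{0 \left(-1 + \left(10 + a\right)^{2}\right)}{4} = \frac{1}{4} \cdot 0 = 0$)
$- b{\left(f \right)} = \left(-1\right) 0 = 0$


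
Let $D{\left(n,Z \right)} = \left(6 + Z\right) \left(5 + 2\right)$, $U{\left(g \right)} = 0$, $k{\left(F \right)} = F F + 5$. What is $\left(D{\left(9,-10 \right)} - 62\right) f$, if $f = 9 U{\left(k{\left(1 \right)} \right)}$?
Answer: $0$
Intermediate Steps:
$k{\left(F \right)} = 5 + F^{2}$ ($k{\left(F \right)} = F^{2} + 5 = 5 + F^{2}$)
$D{\left(n,Z \right)} = 42 + 7 Z$ ($D{\left(n,Z \right)} = \left(6 + Z\right) 7 = 42 + 7 Z$)
$f = 0$ ($f = 9 \cdot 0 = 0$)
$\left(D{\left(9,-10 \right)} - 62\right) f = \left(\left(42 + 7 \left(-10\right)\right) - 62\right) 0 = \left(\left(42 - 70\right) - 62\right) 0 = \left(-28 - 62\right) 0 = \left(-90\right) 0 = 0$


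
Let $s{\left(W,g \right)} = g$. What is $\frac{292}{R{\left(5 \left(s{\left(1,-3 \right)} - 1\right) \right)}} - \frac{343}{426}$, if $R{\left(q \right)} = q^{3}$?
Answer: $- \frac{358549}{426000} \approx -0.84166$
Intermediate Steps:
$\frac{292}{R{\left(5 \left(s{\left(1,-3 \right)} - 1\right) \right)}} - \frac{343}{426} = \frac{292}{\left(5 \left(-3 - 1\right)\right)^{3}} - \frac{343}{426} = \frac{292}{\left(5 \left(-4\right)\right)^{3}} - \frac{343}{426} = \frac{292}{\left(-20\right)^{3}} - \frac{343}{426} = \frac{292}{-8000} - \frac{343}{426} = 292 \left(- \frac{1}{8000}\right) - \frac{343}{426} = - \frac{73}{2000} - \frac{343}{426} = - \frac{358549}{426000}$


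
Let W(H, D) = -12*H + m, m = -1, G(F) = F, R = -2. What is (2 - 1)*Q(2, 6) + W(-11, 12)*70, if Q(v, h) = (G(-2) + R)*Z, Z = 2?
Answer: 9162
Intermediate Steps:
W(H, D) = -1 - 12*H (W(H, D) = -12*H - 1 = -1 - 12*H)
Q(v, h) = -8 (Q(v, h) = (-2 - 2)*2 = -4*2 = -8)
(2 - 1)*Q(2, 6) + W(-11, 12)*70 = (2 - 1)*(-8) + (-1 - 12*(-11))*70 = 1*(-8) + (-1 + 132)*70 = -8 + 131*70 = -8 + 9170 = 9162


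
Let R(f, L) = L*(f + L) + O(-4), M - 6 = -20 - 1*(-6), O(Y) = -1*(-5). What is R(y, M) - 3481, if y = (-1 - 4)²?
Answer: -3612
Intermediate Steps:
y = 25 (y = (-5)² = 25)
O(Y) = 5
M = -8 (M = 6 + (-20 - 1*(-6)) = 6 + (-20 + 6) = 6 - 14 = -8)
R(f, L) = 5 + L*(L + f) (R(f, L) = L*(f + L) + 5 = L*(L + f) + 5 = 5 + L*(L + f))
R(y, M) - 3481 = (5 + (-8)² - 8*25) - 3481 = (5 + 64 - 200) - 3481 = -131 - 3481 = -3612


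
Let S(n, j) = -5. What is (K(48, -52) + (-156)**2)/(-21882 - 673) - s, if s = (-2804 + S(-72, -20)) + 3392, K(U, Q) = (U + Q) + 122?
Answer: -13174019/22555 ≈ -584.08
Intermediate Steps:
K(U, Q) = 122 + Q + U (K(U, Q) = (Q + U) + 122 = 122 + Q + U)
s = 583 (s = (-2804 - 5) + 3392 = -2809 + 3392 = 583)
(K(48, -52) + (-156)**2)/(-21882 - 673) - s = ((122 - 52 + 48) + (-156)**2)/(-21882 - 673) - 1*583 = (118 + 24336)/(-22555) - 583 = 24454*(-1/22555) - 583 = -24454/22555 - 583 = -13174019/22555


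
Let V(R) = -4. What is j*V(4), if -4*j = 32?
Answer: 32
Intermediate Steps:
j = -8 (j = -¼*32 = -8)
j*V(4) = -8*(-4) = 32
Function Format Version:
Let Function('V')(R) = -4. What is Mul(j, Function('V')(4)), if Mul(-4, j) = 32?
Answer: 32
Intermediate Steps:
j = -8 (j = Mul(Rational(-1, 4), 32) = -8)
Mul(j, Function('V')(4)) = Mul(-8, -4) = 32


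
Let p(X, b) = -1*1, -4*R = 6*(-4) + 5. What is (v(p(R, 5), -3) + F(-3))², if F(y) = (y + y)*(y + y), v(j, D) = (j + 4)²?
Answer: 2025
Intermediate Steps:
R = 19/4 (R = -(6*(-4) + 5)/4 = -(-24 + 5)/4 = -¼*(-19) = 19/4 ≈ 4.7500)
p(X, b) = -1
v(j, D) = (4 + j)²
F(y) = 4*y² (F(y) = (2*y)*(2*y) = 4*y²)
(v(p(R, 5), -3) + F(-3))² = ((4 - 1)² + 4*(-3)²)² = (3² + 4*9)² = (9 + 36)² = 45² = 2025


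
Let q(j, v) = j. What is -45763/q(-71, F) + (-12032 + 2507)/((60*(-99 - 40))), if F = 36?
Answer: 25489313/39476 ≈ 645.69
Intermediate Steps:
-45763/q(-71, F) + (-12032 + 2507)/((60*(-99 - 40))) = -45763/(-71) + (-12032 + 2507)/((60*(-99 - 40))) = -45763*(-1/71) - 9525/(60*(-139)) = 45763/71 - 9525/(-8340) = 45763/71 - 9525*(-1/8340) = 45763/71 + 635/556 = 25489313/39476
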